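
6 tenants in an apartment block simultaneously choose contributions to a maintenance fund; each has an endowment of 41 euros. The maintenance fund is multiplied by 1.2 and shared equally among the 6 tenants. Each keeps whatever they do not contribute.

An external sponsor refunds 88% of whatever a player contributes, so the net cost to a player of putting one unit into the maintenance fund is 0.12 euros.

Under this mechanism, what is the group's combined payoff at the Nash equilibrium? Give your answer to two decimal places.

The effective private return per unit is now (1.2/6) / 0.12 = 1.6667 > 1, so every player's dominant strategy flips to full contribution.
At the Nash equilibrium everyone contributes 41. Group total payoff = 6 × (41 × 0.88 + 1.2 × 41) = 511.68.

511.68 euros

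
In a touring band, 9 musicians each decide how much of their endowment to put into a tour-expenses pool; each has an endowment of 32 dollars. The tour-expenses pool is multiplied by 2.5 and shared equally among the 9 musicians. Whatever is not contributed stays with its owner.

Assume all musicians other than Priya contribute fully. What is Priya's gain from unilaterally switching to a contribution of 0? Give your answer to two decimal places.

Switching from a contribution of 32 to 0 lets Priya keep an extra 32 dollars, but lowers the tour-expenses pool by 32, which costs Priya their own share of that drop: 2.5/9 × 32 = 8.89.
Net gain = 32 − 8.89 = 23.11. The private return per contributed unit (0.2778) is below 1, so free-riding is indeed the best response regardless of what the others do.

23.11 dollars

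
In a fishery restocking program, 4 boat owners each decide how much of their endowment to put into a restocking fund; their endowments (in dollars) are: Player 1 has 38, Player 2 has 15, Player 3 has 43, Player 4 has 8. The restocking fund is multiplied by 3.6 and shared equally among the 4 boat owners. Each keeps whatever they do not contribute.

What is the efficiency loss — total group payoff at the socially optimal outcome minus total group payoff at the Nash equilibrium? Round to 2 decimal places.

The private return per contributed unit is 3.6/4 = 0.9000 < 1 for every player regardless of endowment, so the Nash equilibrium is zero contribution and the group total is Σ E_j = 38 + 15 + 43 + 8 = 104.
Each contributed unit returns 3.600 to the group, so the social optimum is full contribution by everyone: group total = 3.600 × 104 = 374.40.
Efficiency loss = (3.600 − 1) × 104 = 270.40.

270.40 dollars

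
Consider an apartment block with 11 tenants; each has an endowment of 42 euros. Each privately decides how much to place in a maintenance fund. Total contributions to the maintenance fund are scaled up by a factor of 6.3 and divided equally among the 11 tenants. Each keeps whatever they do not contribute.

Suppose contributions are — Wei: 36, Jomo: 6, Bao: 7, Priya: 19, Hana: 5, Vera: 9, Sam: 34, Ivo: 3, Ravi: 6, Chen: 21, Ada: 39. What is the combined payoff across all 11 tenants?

Total contributed: 36 + 6 + 7 + 19 + 5 + 9 + 34 + 3 + 6 + 21 + 39 = 185; total kept: 11 × 42 − 185 = 277.
The maintenance fund pays out 6.3 × 185 = 1165.50 in aggregate.
Group total = 277 + 1165.50 = 1442.50.

1442.50 euros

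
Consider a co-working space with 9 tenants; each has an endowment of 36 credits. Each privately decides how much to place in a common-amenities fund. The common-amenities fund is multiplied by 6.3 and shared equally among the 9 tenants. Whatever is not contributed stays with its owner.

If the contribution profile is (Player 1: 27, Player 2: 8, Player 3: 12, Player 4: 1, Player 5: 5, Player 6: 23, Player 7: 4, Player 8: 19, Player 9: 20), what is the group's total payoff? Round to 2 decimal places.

954.70 credits

Total contributed: 27 + 8 + 12 + 1 + 5 + 23 + 4 + 19 + 20 = 119; total kept: 9 × 36 − 119 = 205.
The common-amenities fund pays out 6.3 × 119 = 749.70 in aggregate.
Group total = 205 + 749.70 = 954.70.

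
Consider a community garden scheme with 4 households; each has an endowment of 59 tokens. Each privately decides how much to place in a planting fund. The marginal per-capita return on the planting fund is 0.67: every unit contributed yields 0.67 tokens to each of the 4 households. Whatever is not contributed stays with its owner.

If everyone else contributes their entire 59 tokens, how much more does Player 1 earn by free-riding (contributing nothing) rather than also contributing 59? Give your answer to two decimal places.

Switching from a contribution of 59 to 0 lets Player 1 keep an extra 59 tokens, but lowers the planting fund by 59, which costs Player 1 their own share of that drop: 0.67 × 59 = 39.53.
Net gain = 59 − 39.53 = 19.47. The private return per contributed unit (0.67) is below 1, so free-riding is indeed the best response regardless of what the others do.

19.47 tokens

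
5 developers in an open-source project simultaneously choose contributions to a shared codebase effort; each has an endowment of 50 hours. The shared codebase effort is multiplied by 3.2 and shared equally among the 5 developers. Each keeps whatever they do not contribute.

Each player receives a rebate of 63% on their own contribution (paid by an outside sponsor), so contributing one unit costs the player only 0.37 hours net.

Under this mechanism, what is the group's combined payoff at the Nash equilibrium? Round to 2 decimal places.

With the mechanism, a contributed unit returns (3.2/5) / 0.37 = 1.7297 per unit of net cost to the contributor — now above 1 — so contributing fully is weakly dominant for every player.
At the Nash equilibrium everyone contributes 50. Group total payoff = 5 × (50 × 0.63 + 3.2 × 50) = 957.50.

957.50 hours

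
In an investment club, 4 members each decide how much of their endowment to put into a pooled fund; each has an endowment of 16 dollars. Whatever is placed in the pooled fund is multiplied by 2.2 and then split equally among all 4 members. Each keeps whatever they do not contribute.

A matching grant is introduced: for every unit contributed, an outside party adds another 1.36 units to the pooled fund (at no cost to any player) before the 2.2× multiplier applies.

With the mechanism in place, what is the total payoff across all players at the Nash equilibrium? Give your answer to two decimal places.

Under the mechanism each unit contributed yields 2.2 × 2.36 / 4 = 1.2980 back to its contributor per unit of net cost, which exceeds 1, making full contribution the dominant choice for everyone.
So the Nash equilibrium is full contribution by all 4; the group earns 2.2 × 2.36 × 64 = 332.29.

332.29 dollars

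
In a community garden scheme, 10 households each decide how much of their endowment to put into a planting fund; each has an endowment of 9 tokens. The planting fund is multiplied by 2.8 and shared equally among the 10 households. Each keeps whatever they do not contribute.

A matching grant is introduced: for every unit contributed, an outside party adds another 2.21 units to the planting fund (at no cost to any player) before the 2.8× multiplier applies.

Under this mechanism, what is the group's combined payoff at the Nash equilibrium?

The effective private return is 2.8 × 3.21 / 10 = 0.8988, which is still under 1, so the mechanism doesn't change anyone's dominant strategy: zero contribution.
At the Nash equilibrium no one contributes; group total payoff = 10 × 9 = 90.

90.00 tokens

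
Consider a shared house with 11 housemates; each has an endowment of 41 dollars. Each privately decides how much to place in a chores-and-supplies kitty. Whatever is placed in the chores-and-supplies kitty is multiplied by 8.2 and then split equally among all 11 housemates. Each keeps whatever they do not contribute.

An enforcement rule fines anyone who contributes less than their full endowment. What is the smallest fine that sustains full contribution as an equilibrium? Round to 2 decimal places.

Given the others contribute fully, the best deviation is to contribute 0 (any partial contribution still incurs the fine and gives up units whose private return 0.7455 is below 1).
Deviating from 41 to 0 saves 41 dollars but forfeits the deviator's share of the drop in the chores-and-supplies kitty: 8.2/11 × 41 = 30.56.
So the deviation gain is 41 − 30.56 = 10.44, and the fine must be at least 10.44 dollars to wipe it out.

10.44 dollars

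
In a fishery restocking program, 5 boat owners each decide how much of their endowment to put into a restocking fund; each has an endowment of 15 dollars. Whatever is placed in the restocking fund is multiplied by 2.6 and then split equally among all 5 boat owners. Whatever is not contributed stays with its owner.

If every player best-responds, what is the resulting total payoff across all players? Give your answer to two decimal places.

75.00 dollars

Each contributed unit returns 2.6/5 = 0.5200 to its contributor — below 1 — so contributing 0 is dominant for every player. At the Nash equilibrium everyone keeps their 15, and the group total is 5 × 15 = 75.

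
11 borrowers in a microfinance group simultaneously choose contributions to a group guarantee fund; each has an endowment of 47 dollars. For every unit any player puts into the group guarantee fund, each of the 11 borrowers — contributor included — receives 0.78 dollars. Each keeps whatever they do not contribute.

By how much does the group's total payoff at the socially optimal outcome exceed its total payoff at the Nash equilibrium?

The private return per contributed unit is 0.78 < 1, so contributing 0 is dominant for every player. At the Nash equilibrium everyone keeps their 47, and the group total is 11 × 47 = 517.
Each contributed unit returns 8.580 to the group as a whole (0.78 to each of 11 players), which exceeds 1, so the social optimum is full contribution: group total = 8.580 × 517 = 4435.86.
Efficiency loss = 4435.86 − 517 = 3918.86.

3918.86 dollars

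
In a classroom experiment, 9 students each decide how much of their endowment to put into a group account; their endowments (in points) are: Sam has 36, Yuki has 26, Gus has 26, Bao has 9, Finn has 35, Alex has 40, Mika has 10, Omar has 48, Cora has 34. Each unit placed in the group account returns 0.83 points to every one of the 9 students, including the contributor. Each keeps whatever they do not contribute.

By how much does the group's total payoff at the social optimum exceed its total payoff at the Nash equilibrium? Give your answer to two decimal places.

1708.08 points

The private return per contributed unit is 0.83 < 1 for everyone, so the Nash equilibrium is zero contribution and the group total is Σ E_j = 36 + 26 + 26 + 9 + 35 + 40 + 10 + 48 + 34 = 264.
Each contributed unit returns 7.470 to the group, so the social optimum is full contribution by everyone: group total = 7.470 × 264 = 1972.08.
Efficiency loss = (7.470 − 1) × 264 = 1708.08.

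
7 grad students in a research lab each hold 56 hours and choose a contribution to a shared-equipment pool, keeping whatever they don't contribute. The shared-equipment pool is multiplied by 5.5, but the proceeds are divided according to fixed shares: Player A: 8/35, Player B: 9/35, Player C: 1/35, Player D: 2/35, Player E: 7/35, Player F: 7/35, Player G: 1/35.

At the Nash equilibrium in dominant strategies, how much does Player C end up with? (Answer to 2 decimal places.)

Player j's private return per contributed unit is 5.5 × (j's share). Contributing is weakly dominant for j when that share is at least 1/5.5 = 0.1818, and contributing 0 is dominant otherwise.
Player A, Player B, Player E and Player F clear that bar, contributing 56 each; the remaining 3 contribute 0. Total contributed: 224.
Player C keeps 56 and receives 5.5 × 224 × 1/35 = 35.20 from the shared-equipment pool, for a payoff of 91.20.

91.20 hours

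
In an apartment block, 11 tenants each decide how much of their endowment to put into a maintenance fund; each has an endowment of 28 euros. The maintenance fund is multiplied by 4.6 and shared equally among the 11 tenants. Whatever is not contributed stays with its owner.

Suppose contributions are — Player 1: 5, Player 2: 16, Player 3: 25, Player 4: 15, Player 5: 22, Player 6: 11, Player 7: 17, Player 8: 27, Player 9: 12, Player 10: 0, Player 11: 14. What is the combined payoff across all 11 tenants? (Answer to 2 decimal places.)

Total contributed: 5 + 16 + 25 + 15 + 22 + 11 + 17 + 27 + 12 + 0 + 14 = 164; total kept: 11 × 28 − 164 = 144.
The maintenance fund pays out 4.6 × 164 = 754.40 in aggregate.
Group total = 144 + 754.40 = 898.40.

898.40 euros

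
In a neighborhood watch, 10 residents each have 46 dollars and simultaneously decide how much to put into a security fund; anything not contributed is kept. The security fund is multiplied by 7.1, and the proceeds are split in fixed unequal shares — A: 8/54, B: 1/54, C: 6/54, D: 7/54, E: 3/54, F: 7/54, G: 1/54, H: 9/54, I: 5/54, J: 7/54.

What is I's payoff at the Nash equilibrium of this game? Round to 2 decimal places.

106.48 dollars

For player j, contributing a unit is worthwhile iff 7.1 × (j's share) ≥ 1, i.e. iff j's share is at least 0.1408.
The shares above 0.1408 belong to A and H, contributing 46 each; the remaining 8 contribute 0. Total contributed: 92.
I keeps 46 and receives 7.1 × 92 × 5/54 = 60.48 from the security fund, for a payoff of 106.48.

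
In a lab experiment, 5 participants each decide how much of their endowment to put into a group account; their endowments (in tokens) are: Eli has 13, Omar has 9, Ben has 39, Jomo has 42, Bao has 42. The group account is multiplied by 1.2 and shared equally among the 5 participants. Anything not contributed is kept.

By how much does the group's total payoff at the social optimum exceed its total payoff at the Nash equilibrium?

The private return per contributed unit is 1.2/5 = 0.2400 < 1 for every player regardless of endowment, so the Nash equilibrium is zero contribution and the group total is Σ E_j = 13 + 9 + 39 + 42 + 42 = 145.
Each contributed unit returns 1.200 to the group, so the social optimum is full contribution by everyone: group total = 1.200 × 145 = 174.00.
Efficiency loss = (1.200 − 1) × 145 = 29.00.

29.00 tokens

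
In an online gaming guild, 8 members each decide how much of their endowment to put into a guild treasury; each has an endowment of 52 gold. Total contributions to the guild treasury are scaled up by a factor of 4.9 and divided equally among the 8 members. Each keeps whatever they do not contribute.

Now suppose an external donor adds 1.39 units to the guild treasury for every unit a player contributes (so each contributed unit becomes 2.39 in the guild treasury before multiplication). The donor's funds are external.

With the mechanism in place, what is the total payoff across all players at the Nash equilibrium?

4871.78 gold

Under the mechanism each unit contributed yields 4.9 × 2.39 / 8 = 1.4639 back to its contributor per unit of net cost, which exceeds 1, making full contribution the dominant choice for everyone.
So the Nash equilibrium is full contribution by all 8; the group earns 4.9 × 2.39 × 416 = 4871.78.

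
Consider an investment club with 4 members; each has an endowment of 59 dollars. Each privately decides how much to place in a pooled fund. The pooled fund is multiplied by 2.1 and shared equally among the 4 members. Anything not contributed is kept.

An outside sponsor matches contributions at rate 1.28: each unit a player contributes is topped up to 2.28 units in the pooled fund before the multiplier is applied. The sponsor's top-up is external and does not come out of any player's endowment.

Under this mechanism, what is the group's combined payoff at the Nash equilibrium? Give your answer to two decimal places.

The effective private return per unit is now 2.1 × 2.28 / 4 = 1.1970 > 1, so every player's dominant strategy flips to full contribution.
At the Nash equilibrium everyone contributes 59. Group total payoff = 2.1 × 2.28 × 236 = 1129.97.

1129.97 dollars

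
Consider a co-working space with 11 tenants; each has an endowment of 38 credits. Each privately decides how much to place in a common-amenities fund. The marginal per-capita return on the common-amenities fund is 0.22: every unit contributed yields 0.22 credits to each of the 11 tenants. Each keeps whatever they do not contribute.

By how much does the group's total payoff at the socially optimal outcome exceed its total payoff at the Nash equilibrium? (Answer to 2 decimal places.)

593.56 credits

The private return per contributed unit is 0.22 < 1, so contributing 0 is dominant for every player. At the Nash equilibrium everyone keeps their 38, and the group total is 11 × 38 = 418.
Each contributed unit returns 2.420 to the group as a whole (0.22 to each of 11 players), which exceeds 1, so the social optimum is full contribution: group total = 2.420 × 418 = 1011.56.
Efficiency loss = 1011.56 − 418 = 593.56.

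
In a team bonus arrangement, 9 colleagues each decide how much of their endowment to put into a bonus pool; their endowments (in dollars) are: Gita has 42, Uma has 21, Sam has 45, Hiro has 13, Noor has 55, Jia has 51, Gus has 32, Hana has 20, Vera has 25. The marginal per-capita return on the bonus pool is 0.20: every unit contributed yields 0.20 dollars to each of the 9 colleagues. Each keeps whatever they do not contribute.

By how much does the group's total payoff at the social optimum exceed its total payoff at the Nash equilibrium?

243.20 dollars

The private return per contributed unit is 0.20 < 1 for everyone, so the Nash equilibrium is zero contribution and the group total is Σ E_j = 42 + 21 + 45 + 13 + 55 + 51 + 32 + 20 + 25 = 304.
Each contributed unit returns 1.800 to the group, so the social optimum is full contribution by everyone: group total = 1.800 × 304 = 547.20.
Efficiency loss = (1.800 − 1) × 304 = 243.20.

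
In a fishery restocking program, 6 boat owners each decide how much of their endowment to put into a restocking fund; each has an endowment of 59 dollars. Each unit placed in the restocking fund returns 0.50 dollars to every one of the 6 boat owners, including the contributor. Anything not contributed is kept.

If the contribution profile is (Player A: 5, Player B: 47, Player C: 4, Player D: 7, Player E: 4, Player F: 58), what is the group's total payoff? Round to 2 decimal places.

604.00 dollars

Total contributed: 5 + 47 + 4 + 7 + 4 + 58 = 125; total kept: 6 × 59 − 125 = 229.
The restocking fund pays out 0.50 × 6 × 125 = 375.00 in aggregate.
Group total = 229 + 375.00 = 604.00.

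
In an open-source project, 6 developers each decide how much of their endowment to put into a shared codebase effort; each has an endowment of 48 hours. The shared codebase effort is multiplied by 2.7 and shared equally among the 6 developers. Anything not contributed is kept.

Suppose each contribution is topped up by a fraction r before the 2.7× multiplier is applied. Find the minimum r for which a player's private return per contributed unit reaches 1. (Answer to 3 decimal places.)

1.222

With matching at rate r, one contributed unit becomes (1 + r) in the shared codebase effort and returns 2.7 × (1 + r) / 6 to the contributor.
Setting this equal to 1: 1 + r = 6/2.7 = 2.2222.
So the minimum matching rate is r = 2.2222 − 1 = 1.222.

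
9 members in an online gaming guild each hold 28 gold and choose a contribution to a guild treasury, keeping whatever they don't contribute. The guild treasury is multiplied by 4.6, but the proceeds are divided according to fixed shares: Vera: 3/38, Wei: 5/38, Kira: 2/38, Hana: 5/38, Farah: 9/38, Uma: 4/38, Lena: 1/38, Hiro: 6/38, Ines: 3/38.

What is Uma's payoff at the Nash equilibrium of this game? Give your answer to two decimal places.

41.56 gold

Each unit j contributes comes back to j as 4.6 × (j's share), so j prefers to contribute only if that share exceeds 1/4.6 = 0.2174; otherwise keeping the unit dominates.
Farah alone (share 9/38) is above the threshold, contributing 28; the remaining 8 contribute 0. Total contributed: 28.
Uma keeps 28 and receives 4.6 × 28 × 4/38 = 13.56 from the guild treasury, for a payoff of 41.56.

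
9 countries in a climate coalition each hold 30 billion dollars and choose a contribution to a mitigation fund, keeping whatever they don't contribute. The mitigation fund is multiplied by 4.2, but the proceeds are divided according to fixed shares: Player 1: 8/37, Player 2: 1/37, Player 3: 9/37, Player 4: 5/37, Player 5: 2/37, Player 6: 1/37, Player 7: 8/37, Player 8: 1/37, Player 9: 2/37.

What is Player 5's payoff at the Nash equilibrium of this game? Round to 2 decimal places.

Player j's private return per contributed unit is 4.2 × (j's share). Contributing is weakly dominant for j when that share is at least 1/4.2 = 0.2381, and contributing 0 is dominant otherwise.
Only Player 3 (9/37) clears that bar, contributing 30; the remaining 8 contribute 0. Total contributed: 30.
Player 5 keeps 30 and receives 4.2 × 30 × 2/37 = 6.81 from the mitigation fund, for a payoff of 36.81.

36.81 billion dollars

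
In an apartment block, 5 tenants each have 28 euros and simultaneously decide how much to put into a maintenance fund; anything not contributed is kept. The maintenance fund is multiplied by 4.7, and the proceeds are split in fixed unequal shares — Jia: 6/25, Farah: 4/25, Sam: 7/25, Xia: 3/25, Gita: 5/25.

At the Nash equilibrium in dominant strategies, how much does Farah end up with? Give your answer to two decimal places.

70.11 euros

For player j, contributing a unit is worthwhile iff 4.7 × (j's share) ≥ 1, i.e. iff j's share is at least 0.2128.
Jia and Sam clear that bar, contributing 28 each; the remaining 3 contribute 0. Total contributed: 56.
Farah keeps 28 and receives 4.7 × 56 × 4/25 = 42.11 from the maintenance fund, for a payoff of 70.11.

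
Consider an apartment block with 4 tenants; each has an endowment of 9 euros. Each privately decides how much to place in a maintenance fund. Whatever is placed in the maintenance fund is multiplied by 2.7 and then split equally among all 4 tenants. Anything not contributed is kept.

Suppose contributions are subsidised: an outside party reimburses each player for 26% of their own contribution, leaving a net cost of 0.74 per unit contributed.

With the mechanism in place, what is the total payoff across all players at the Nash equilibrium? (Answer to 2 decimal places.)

36.00 euros

With the mechanism, a contributed unit returns (2.7/4) / 0.74 = 0.9122 per unit of net cost — still below 1 — so contributing 0 remains dominant for every player.
Everyone keeps their endowment and the group total is 4 × 9 = 36.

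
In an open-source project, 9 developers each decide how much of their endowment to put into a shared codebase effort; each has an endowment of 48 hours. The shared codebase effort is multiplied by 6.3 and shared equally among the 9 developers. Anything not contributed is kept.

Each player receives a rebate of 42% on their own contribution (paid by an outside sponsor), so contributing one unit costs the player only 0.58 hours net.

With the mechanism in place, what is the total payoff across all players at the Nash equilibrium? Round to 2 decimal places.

With the mechanism, a contributed unit returns (6.3/9) / 0.58 = 1.2069 per unit of net cost to the contributor — now above 1 — so contributing fully is weakly dominant for every player.
At the Nash equilibrium everyone contributes 48. Group total payoff = 9 × (48 × 0.42 + 6.3 × 48) = 2903.04.

2903.04 hours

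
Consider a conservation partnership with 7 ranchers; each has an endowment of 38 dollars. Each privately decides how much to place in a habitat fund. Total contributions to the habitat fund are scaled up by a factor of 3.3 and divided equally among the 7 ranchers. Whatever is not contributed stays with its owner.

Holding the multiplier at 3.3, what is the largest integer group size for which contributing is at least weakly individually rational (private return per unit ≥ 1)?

3

Private return per unit is 3.3/(group size), which is ≥ 1 whenever the group size is ≤ 3.3.
The largest such integer is 3.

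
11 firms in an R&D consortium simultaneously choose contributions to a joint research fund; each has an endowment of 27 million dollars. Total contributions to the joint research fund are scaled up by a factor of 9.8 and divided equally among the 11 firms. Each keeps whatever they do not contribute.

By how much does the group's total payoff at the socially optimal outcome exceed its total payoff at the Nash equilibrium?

2613.60 million dollars

Each contributed unit returns 9.8/11 = 0.8909 to its contributor — below 1 — so contributing 0 is dominant for every player. At the Nash equilibrium everyone keeps their 27, and the group total is 11 × 27 = 297.
Each contributed unit returns 9.800 to the group as a whole (0.8909 to each of 11 players), which exceeds 1, so the social optimum is full contribution: group total = 9.800 × 297 = 2910.60.
Efficiency loss = 2910.60 − 297 = 2613.60.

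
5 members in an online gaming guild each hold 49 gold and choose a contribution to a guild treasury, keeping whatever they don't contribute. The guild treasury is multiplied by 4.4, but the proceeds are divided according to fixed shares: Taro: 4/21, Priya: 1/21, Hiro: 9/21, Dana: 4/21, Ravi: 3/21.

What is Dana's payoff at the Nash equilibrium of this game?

90.07 gold

Player j's private return per contributed unit is 4.4 × (j's share). Contributing is weakly dominant for j when that share is at least 1/4.4 = 0.2273, and contributing 0 is dominant otherwise.
Hiro alone (share 9/21) is above the threshold, contributing 49; the remaining 4 contribute 0. Total contributed: 49.
Dana keeps 49 and receives 4.4 × 49 × 4/21 = 41.07 from the guild treasury, for a payoff of 90.07.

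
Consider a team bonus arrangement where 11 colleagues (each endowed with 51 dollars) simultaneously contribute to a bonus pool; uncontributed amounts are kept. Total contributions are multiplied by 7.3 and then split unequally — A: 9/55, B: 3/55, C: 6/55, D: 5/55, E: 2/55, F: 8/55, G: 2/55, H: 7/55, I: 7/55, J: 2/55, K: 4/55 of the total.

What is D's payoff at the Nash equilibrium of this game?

118.69 dollars

Player j's private return per contributed unit is 7.3 × (j's share). Contributing is weakly dominant for j when that share is at least 1/7.3 = 0.1370, and contributing 0 is dominant otherwise.
A and F clear that bar, contributing 51 each; the remaining 9 contribute 0. Total contributed: 102.
D keeps 51 and receives 7.3 × 102 × 5/55 = 67.69 from the bonus pool, for a payoff of 118.69.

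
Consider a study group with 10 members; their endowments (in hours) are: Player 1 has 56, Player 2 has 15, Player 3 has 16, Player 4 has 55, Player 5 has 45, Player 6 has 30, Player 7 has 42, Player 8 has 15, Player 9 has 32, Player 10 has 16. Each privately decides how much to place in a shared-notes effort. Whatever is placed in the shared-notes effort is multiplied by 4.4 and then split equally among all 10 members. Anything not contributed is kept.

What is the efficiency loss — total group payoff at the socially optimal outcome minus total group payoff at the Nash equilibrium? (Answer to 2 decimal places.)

The private return per contributed unit is 4.4/10 = 0.4400 < 1 for every player regardless of endowment, so the Nash equilibrium is zero contribution and the group total is Σ E_j = 56 + 15 + 16 + 55 + 45 + 30 + 42 + 15 + 32 + 16 = 322.
Each contributed unit returns 4.400 to the group, so the social optimum is full contribution by everyone: group total = 4.400 × 322 = 1416.80.
Efficiency loss = (4.400 − 1) × 322 = 1094.80.

1094.80 hours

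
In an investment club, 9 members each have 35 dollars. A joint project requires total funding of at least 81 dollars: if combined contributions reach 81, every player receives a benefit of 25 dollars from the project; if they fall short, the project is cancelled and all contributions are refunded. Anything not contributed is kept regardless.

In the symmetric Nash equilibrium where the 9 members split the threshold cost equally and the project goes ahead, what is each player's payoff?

Equal share of the threshold: 81/9 = 9.
At this profile no one gains by cutting their contribution: any cut drops the total below 81, the project is cancelled, contributions are refunded, and the deviator ends with 35, which is less than 35 − 9 + 25 = 51. Contributing more than 9 just wastes the excess. So contributing exactly 9 is a best response.
Each player's payoff: 35 − 9 + 25 = 51.

51 dollars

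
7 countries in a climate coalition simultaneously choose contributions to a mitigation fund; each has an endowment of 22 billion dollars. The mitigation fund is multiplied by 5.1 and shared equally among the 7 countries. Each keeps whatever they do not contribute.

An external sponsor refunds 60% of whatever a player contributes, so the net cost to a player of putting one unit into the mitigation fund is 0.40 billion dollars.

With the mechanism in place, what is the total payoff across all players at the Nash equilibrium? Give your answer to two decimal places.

877.80 billion dollars

With the mechanism, a contributed unit returns (5.1/7) / 0.40 = 1.8214 per unit of net cost to the contributor — now above 1 — so contributing fully is weakly dominant for every player.
At the Nash equilibrium everyone contributes 22. Group total payoff = 7 × (22 × 0.60 + 5.1 × 22) = 877.80.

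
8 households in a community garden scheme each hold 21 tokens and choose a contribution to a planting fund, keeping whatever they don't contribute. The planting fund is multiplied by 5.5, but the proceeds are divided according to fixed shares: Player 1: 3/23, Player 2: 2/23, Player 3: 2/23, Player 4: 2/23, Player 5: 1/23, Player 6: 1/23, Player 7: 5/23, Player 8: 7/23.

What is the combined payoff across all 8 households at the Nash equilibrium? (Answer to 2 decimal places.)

357.00 tokens

Player j's private return per contributed unit is 5.5 × (j's share). Contributing is weakly dominant for j when that share is at least 1/5.5 = 0.1818, and contributing 0 is dominant otherwise.
The shares above 0.1818 belong to Player 7 and Player 8, contributing 21 each; the remaining 6 contribute 0. Total contributed: 42.
The planting fund pays out 5.5 × 42 = 231.00 in total (split across the unequal shares, but the aggregate is all that matters for the group sum).
The 6 free-riders keep 21 each, adding 126. Group total = 126 + 231.00 = 357.00.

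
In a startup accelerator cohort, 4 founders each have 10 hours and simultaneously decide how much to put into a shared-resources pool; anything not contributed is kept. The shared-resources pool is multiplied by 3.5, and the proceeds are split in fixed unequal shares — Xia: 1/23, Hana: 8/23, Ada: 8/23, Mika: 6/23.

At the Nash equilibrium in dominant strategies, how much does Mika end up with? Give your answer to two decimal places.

28.26 hours

Each unit j contributes comes back to j as 3.5 × (j's share), so j prefers to contribute only if that share exceeds 1/3.5 = 0.2857; otherwise keeping the unit dominates.
Hana and Ada clear that bar, contributing 10 each; the remaining 2 contribute 0. Total contributed: 20.
Mika keeps 10 and receives 3.5 × 20 × 6/23 = 18.26 from the shared-resources pool, for a payoff of 28.26.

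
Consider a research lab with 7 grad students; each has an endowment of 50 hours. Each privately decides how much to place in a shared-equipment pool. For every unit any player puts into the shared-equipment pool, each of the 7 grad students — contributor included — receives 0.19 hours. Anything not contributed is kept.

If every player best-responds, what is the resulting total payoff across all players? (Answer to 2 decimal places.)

350.00 hours

The private return per contributed unit is 0.19 < 1, so contributing 0 is dominant for every player. At the Nash equilibrium everyone keeps their 50, and the group total is 7 × 50 = 350.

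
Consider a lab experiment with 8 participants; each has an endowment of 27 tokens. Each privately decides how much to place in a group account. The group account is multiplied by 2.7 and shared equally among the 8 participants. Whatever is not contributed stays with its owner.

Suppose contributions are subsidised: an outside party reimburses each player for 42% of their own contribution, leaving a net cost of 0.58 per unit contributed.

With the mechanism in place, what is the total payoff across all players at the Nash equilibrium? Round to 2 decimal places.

Even with the mechanism, each unit contributed returns only (2.7/8) / 0.58 = 0.5819 per unit of net cost, so contributing nothing is still dominant.
Everyone keeps their endowment and the group total is 8 × 27 = 216.

216.00 tokens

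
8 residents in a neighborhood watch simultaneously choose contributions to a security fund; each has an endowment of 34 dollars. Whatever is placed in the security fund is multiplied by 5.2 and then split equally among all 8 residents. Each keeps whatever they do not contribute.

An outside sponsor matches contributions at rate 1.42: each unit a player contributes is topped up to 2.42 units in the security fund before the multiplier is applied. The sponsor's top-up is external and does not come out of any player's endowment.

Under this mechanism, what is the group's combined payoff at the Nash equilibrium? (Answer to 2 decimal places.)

3422.85 dollars

The effective private return per unit is now 5.2 × 2.42 / 8 = 1.5730 > 1, so every player's dominant strategy flips to full contribution.
At the Nash equilibrium everyone contributes 34. Group total payoff = 5.2 × 2.42 × 272 = 3422.85.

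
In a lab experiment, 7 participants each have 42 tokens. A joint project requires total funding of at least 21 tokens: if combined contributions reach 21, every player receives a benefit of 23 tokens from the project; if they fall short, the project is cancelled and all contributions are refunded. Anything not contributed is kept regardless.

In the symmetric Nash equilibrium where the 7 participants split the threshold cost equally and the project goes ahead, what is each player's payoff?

Equal share of the threshold: 21/7 = 3.
At this profile no one gains by cutting their contribution: any cut drops the total below 21, the project is cancelled, contributions are refunded, and the deviator ends with 42, which is less than 42 − 3 + 23 = 62. Contributing more than 3 just wastes the excess. So contributing exactly 3 is a best response.
Each player's payoff: 42 − 3 + 23 = 62.

62 tokens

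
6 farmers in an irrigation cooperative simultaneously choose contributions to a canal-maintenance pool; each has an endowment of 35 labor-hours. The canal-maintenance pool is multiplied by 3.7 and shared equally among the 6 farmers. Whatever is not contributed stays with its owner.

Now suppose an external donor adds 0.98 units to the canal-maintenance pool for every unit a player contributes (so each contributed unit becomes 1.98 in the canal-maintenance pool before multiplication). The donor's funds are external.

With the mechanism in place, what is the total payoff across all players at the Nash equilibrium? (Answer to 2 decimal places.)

1538.46 labor-hours

Under the mechanism each unit contributed yields 3.7 × 1.98 / 6 = 1.2210 back to its contributor per unit of net cost, which exceeds 1, making full contribution the dominant choice for everyone.
So the Nash equilibrium is full contribution by all 6; the group earns 3.7 × 1.98 × 210 = 1538.46.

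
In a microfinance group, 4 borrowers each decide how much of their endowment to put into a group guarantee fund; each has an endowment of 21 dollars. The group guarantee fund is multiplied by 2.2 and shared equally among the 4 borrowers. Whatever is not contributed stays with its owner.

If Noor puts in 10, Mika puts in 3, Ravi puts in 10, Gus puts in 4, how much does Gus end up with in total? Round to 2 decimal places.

Total contributed: 10 + 3 + 10 + 4 = 27.
Each receives 2.2 × 27 / 4 = 14.85 from the group guarantee fund.
Gus keeps 21 − 4 = 17, so Gus's payoff is 17 + 14.85 = 31.85.

31.85 dollars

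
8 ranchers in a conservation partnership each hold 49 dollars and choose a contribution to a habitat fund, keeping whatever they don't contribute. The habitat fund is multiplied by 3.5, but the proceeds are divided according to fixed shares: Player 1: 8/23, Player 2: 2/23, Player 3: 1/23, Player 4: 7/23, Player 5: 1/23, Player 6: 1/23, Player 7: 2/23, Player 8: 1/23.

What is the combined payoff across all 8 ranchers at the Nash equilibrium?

637.00 dollars

Player j's private return per contributed unit is 3.5 × (j's share). Contributing is weakly dominant for j when that share is at least 1/3.5 = 0.2857, and contributing 0 is dominant otherwise.
Player 1 and Player 4 are above the threshold, contributing 49 each; the remaining 6 contribute 0. Total contributed: 98.
The habitat fund pays out 3.5 × 98 = 343.00 in total (split across the unequal shares, but the aggregate is all that matters for the group sum).
The 6 free-riders keep 49 each, adding 294. Group total = 294 + 343.00 = 637.00.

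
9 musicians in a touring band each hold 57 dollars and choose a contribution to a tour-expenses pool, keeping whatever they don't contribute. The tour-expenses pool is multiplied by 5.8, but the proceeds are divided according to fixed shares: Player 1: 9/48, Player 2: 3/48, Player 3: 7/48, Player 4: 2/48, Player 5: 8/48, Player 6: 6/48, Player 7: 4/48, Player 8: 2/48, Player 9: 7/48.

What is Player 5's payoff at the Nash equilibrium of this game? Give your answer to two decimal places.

Each unit j contributes comes back to j as 5.8 × (j's share), so j prefers to contribute only if that share exceeds 1/5.8 = 0.1724; otherwise keeping the unit dominates.
Only Player 1 (9/48) clears that bar, contributing 57; the remaining 8 contribute 0. Total contributed: 57.
Player 5 keeps 57 and receives 5.8 × 57 × 8/48 = 55.10 from the tour-expenses pool, for a payoff of 112.10.

112.10 dollars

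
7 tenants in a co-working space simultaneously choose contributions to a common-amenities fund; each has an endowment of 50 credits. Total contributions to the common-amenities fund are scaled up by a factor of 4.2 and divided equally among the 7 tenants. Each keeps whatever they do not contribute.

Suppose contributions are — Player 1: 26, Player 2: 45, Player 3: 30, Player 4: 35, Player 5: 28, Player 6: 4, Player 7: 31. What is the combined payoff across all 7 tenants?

986.80 credits

Total contributed: 26 + 45 + 30 + 35 + 28 + 4 + 31 = 199; total kept: 7 × 50 − 199 = 151.
The common-amenities fund pays out 4.2 × 199 = 835.80 in aggregate.
Group total = 151 + 835.80 = 986.80.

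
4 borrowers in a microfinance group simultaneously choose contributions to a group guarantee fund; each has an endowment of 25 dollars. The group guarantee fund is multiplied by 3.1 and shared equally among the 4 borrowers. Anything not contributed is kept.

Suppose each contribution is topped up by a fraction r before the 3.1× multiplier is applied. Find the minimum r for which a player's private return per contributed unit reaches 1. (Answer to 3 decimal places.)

With matching at rate r, one contributed unit becomes (1 + r) in the group guarantee fund and returns 3.1 × (1 + r) / 4 to the contributor.
Setting this equal to 1: 1 + r = 4/3.1 = 1.2903.
So the minimum matching rate is r = 1.2903 − 1 = 0.290.

0.290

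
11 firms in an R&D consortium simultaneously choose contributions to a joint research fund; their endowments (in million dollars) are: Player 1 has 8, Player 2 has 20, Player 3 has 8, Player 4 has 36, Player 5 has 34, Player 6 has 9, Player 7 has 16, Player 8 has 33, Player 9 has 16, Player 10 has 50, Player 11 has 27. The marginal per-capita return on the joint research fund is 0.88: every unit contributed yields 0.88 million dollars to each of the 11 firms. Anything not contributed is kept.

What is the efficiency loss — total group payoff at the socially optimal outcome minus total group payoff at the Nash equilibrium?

2230.76 million dollars

The private return per contributed unit is 0.88 < 1 for everyone, so the Nash equilibrium is zero contribution and the group total is Σ E_j = 8 + 20 + 8 + 36 + 34 + 9 + 16 + 33 + 16 + 50 + 27 = 257.
Each contributed unit returns 9.680 to the group, so the social optimum is full contribution by everyone: group total = 9.680 × 257 = 2487.76.
Efficiency loss = (9.680 − 1) × 257 = 2230.76.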